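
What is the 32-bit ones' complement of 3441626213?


3441626213 ^ 4294967295 = 853341082

853341082


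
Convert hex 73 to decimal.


73 hex = 115 decimal

115


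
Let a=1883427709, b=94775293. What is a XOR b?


1883427709 ^ 94775293 = 1977939072

1977939072


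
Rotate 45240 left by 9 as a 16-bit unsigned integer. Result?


Rotate 0b1011000010111000 left by 9 (16-bit) = 0b111000101100001 = 29025

29025


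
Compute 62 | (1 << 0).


62 | (1 << 0) = 62 | 1 = 63

63


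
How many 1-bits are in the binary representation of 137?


0b10001001 has 3 set bits

3


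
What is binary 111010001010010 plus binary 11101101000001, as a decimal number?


111010001010010 + 11101101000001 = 1010111110010011 = 44947

44947


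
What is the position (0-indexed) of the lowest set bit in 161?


0b10100001. Lowest set bit at position 0

0


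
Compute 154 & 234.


0b10011010 & 0b11101010 = 0b10001010 = 138

138


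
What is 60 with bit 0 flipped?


60 ^ (1 << 0) = 60 ^ 1 = 61

61


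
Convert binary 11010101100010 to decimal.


11010101100010 in decimal = 13666

13666


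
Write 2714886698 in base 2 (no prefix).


2714886698 = 10100001110100011110001000101010 in binary

10100001110100011110001000101010


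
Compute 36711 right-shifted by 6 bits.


0b1000111101100111 >> 6 = 0b1000111101 = 573

573


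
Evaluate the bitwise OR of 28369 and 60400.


0b110111011010001 | 0b1110101111110000 = 0b1110111111110001 = 61425

61425


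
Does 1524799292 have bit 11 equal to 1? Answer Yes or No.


0b1011010111000101001011100111100, bit 11 = 0. No

No


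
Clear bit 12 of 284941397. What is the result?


284941397 & ~(1 << 12) = 284937301

284937301


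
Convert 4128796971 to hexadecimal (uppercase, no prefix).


4128796971 = F618712B hex

F618712B


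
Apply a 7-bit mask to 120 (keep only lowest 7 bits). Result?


120 & 127 = 120

120


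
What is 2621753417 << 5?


0b10011100010001001100100001001001 << 5 = 0b1001110001000100110010000100100100000 = 83896109344

83896109344


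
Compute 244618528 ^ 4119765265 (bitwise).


0b1110100101001001010100100000 ^ 0b11110101100011101010000100010001 = 0b11111011000110100011010000110001 = 4212798513

4212798513


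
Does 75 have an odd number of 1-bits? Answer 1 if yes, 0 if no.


0b1001011 has 4 ones => parity 0

0


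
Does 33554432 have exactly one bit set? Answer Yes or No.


0b10000000000000000000000000. Only one bit set => Yes

Yes


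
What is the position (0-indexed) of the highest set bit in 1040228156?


0b111110000000001001111100111100. Highest set bit at position 29

29


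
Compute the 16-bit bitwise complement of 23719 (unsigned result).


~0b101110010100111 = 0b1010001101011000 = 41816 (16-bit unsigned)

41816


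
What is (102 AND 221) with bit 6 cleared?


Step 1: 102 & 221 = 68
Step 2: 68 & ~(1 << 6) = 4

4


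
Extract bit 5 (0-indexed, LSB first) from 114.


0b1110010, position 5 = 1

1


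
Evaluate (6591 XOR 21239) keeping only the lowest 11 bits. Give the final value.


Step 1: 6591 ^ 21239 = 19272
Step 2: 19272 & 2047 = 840

840


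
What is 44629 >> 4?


0b1010111001010101 >> 4 = 0b101011100101 = 2789

2789


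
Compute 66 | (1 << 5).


66 | (1 << 5) = 66 | 32 = 98

98


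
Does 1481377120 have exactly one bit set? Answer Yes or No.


0b1011000010011000000010101100000. Multiple bits set => No

No


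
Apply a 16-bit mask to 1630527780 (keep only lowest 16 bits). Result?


1630527780 & 65535 = 57636

57636


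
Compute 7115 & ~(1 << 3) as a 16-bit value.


7115 & ~(1 << 3) = 7107

7107


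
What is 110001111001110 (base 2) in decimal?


110001111001110 in decimal = 25550

25550


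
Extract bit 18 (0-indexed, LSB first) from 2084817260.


0b1111100010000111100100101101100, position 18 = 0

0


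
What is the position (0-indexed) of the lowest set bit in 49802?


0b1100001010001010. Lowest set bit at position 1

1


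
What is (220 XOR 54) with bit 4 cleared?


Step 1: 220 ^ 54 = 234
Step 2: 234 & ~(1 << 4) = 234

234


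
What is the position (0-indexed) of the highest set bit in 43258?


0b1010100011111010. Highest set bit at position 15

15


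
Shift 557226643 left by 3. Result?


0b100001001101101001101010010011 << 3 = 0b100001001101101001101010010011000 = 4457813144

4457813144


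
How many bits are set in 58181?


0b1110001101000101 has 8 set bits

8


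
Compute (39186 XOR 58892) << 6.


Step 1: 39186 ^ 58892 = 32542
Step 2: 32542 << 6 = 2082688

2082688


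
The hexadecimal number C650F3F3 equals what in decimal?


C650F3F3 hex = 3327194099 decimal

3327194099


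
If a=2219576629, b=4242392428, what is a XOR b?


2219576629 ^ 4242392428 = 2022819929

2022819929


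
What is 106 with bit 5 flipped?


106 ^ (1 << 5) = 106 ^ 32 = 74

74


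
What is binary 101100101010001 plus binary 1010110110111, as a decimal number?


101100101010001 + 1010110110111 = 110111100001000 = 28424

28424


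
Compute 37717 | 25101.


0b1001001101010101 | 0b110001000001101 = 0b1111001101011101 = 62301

62301


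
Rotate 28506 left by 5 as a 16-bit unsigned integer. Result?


Rotate 0b110111101011010 left by 5 (16-bit) = 0b1110101101001101 = 60237

60237


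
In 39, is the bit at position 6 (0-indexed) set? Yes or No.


0b100111, bit 6 = 0. No

No


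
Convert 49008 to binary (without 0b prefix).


49008 = 1011111101110000 in binary

1011111101110000


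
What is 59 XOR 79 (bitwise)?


0b111011 ^ 0b1001111 = 0b1110100 = 116

116


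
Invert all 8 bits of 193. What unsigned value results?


193 ^ 255 = 62

62


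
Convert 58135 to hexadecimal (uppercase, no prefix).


58135 = E317 hex

E317


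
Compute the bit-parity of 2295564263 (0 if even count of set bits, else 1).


0b10001000110100111000011111100111 has 17 ones => parity 1

1


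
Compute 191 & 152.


0b10111111 & 0b10011000 = 0b10011000 = 152

152


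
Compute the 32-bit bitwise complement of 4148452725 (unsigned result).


~0b11110111010001000101110101110101 = 0b1000101110111010001010001010 = 146514570 (32-bit unsigned)

146514570


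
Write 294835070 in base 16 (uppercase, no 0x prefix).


294835070 = 1192D37E hex

1192D37E


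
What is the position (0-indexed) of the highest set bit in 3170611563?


0b10111100111110111011000101101011. Highest set bit at position 31

31


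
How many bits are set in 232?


0b11101000 has 4 set bits

4


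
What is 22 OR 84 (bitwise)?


0b10110 | 0b1010100 = 0b1010110 = 86

86


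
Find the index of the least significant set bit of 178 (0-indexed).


0b10110010. Lowest set bit at position 1

1


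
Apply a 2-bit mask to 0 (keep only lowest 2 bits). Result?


0 & 3 = 0

0


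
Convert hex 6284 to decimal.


6284 hex = 25220 decimal

25220


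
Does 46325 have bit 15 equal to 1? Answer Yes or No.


0b1011010011110101, bit 15 = 1. Yes

Yes


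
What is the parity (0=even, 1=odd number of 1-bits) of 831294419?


0b110001100011001000101111010011 has 15 ones => parity 1

1


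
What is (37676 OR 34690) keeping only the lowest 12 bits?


Step 1: 37676 | 34690 = 38830
Step 2: 38830 & 4095 = 1966

1966


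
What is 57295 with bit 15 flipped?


57295 ^ (1 << 15) = 57295 ^ 32768 = 24527

24527


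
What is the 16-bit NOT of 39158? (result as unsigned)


~0b1001100011110110 = 0b110011100001001 = 26377 (16-bit unsigned)

26377


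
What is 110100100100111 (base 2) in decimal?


110100100100111 in decimal = 26919

26919


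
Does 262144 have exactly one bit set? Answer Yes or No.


0b1000000000000000000. Only one bit set => Yes

Yes


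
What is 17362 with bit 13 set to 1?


17362 | (1 << 13) = 17362 | 8192 = 25554

25554


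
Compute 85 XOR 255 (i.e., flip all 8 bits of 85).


85 ^ 255 = 170

170


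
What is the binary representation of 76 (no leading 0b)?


76 = 1001100 in binary

1001100


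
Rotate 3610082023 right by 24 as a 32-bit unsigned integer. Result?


Rotate 0b11010111001011010111101011100111 right by 24 (32-bit) = 0b101101011110101110011111010111 = 763029463

763029463


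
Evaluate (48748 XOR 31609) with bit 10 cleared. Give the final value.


Step 1: 48748 ^ 31609 = 50453
Step 2: 50453 & ~(1 << 10) = 49429

49429


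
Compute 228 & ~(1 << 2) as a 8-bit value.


228 & ~(1 << 2) = 224

224


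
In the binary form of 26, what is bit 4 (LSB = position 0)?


0b11010, position 4 = 1

1


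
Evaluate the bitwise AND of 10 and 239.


0b1010 & 0b11101111 = 0b1010 = 10

10


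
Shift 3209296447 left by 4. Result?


0b10111111010010011111101000111111 << 4 = 0b101111110100100111111010001111110000 = 51348743152

51348743152


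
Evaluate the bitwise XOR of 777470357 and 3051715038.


0b101110010101110100000110010101 ^ 0b10110101111001010111100111011110 = 0b10011011101100100011100001001011 = 2612148299

2612148299


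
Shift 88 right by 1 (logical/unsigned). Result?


0b1011000 >> 1 = 0b101100 = 44

44


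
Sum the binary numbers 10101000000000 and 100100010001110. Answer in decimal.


10101000000000 + 100100010001110 = 111001010001110 = 29326

29326


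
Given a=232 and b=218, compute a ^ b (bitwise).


232 ^ 218 = 50

50


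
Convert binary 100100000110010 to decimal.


100100000110010 in decimal = 18482

18482


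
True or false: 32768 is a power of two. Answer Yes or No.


0b1000000000000000. Only one bit set => Yes

Yes


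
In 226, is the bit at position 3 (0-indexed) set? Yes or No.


0b11100010, bit 3 = 0. No

No


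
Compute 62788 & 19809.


0b1111010101000100 & 0b100110101100001 = 0b100010101000000 = 17728

17728


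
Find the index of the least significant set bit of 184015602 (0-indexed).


0b1010111101111101101011110010. Lowest set bit at position 1

1


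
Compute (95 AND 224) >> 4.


Step 1: 95 & 224 = 64
Step 2: 64 >> 4 = 4

4


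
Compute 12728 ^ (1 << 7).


12728 ^ (1 << 7) = 12728 ^ 128 = 12600

12600


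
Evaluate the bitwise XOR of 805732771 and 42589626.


0b110000000001101000000110100011 ^ 0b10100010011101110110111010 = 0b110010100011110101110000011001 = 848256025

848256025


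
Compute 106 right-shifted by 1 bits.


0b1101010 >> 1 = 0b110101 = 53

53


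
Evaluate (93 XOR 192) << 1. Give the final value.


Step 1: 93 ^ 192 = 157
Step 2: 157 << 1 = 314

314


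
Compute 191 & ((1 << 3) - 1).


191 & 7 = 7

7


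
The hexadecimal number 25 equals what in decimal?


25 hex = 37 decimal

37


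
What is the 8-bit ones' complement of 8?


8 ^ 255 = 247

247


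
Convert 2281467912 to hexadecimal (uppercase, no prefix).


2281467912 = 87FC7008 hex

87FC7008


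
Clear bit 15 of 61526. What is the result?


61526 & ~(1 << 15) = 28758

28758


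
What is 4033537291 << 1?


0b11110000011010101110010100001011 << 1 = 0b111100000110101011100101000010110 = 8067074582

8067074582


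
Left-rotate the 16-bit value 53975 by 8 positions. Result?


Rotate 0b1101001011010111 left by 8 (16-bit) = 0b1101011111010010 = 55250

55250


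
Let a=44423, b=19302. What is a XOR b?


44423 ^ 19302 = 59105

59105


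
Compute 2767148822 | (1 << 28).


2767148822 | (1 << 28) = 2767148822 | 268435456 = 3035584278

3035584278


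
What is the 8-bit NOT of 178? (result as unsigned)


~0b10110010 = 0b1001101 = 77 (8-bit unsigned)

77


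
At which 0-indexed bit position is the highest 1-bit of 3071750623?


0b10110111000101110011000111011111. Highest set bit at position 31

31


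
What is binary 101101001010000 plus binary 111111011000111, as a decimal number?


101101001010000 + 111111011000111 = 1101100100010111 = 55575

55575


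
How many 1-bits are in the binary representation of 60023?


0b1110101001110111 has 11 set bits

11


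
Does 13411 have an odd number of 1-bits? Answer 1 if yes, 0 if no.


0b11010001100011 has 7 ones => parity 1

1


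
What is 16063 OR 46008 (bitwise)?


0b11111010111111 | 0b1011001110111000 = 0b1011111110111111 = 49087

49087


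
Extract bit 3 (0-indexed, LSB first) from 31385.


0b111101010011001, position 3 = 1

1


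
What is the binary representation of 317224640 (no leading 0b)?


317224640 = 10010111010000111011011000000 in binary

10010111010000111011011000000


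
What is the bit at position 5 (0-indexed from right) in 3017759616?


0b10110011110111110101101110000000, position 5 = 0

0


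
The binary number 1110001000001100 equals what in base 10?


1110001000001100 in decimal = 57868

57868


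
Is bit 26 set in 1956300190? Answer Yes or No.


0b1110100100110101100010110011110, bit 26 = 1. Yes

Yes


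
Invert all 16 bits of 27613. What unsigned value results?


27613 ^ 65535 = 37922

37922


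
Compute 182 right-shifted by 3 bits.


0b10110110 >> 3 = 0b10110 = 22

22


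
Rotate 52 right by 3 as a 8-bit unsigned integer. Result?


Rotate 0b110100 right by 3 (8-bit) = 0b10000110 = 134

134


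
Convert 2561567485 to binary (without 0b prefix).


2561567485 = 10011000101011100110101011111101 in binary

10011000101011100110101011111101


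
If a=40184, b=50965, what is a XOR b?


40184 ^ 50965 = 23533

23533


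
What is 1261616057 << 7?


0b1001011001100101011101110111001 << 7 = 0b10010110011001010111011101110010000000 = 161486855296

161486855296


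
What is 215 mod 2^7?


215 & 127 = 87

87


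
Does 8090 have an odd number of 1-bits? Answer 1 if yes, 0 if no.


0b1111110011010 has 9 ones => parity 1

1


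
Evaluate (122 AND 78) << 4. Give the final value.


Step 1: 122 & 78 = 74
Step 2: 74 << 4 = 1184

1184


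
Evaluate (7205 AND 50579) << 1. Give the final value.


Step 1: 7205 & 50579 = 1025
Step 2: 1025 << 1 = 2050

2050


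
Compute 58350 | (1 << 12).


58350 | (1 << 12) = 58350 | 4096 = 62446

62446


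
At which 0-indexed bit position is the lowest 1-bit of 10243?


0b10100000000011. Lowest set bit at position 0

0


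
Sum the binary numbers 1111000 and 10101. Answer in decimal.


1111000 + 10101 = 10001101 = 141

141


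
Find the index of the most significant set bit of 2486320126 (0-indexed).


0b10010100001100100011101111111110. Highest set bit at position 31

31


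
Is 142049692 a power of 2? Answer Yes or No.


0b1000011101111000000110011100. Multiple bits set => No

No


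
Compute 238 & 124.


0b11101110 & 0b1111100 = 0b1101100 = 108

108


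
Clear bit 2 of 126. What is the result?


126 & ~(1 << 2) = 122

122


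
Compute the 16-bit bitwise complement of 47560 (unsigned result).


~0b1011100111001000 = 0b100011000110111 = 17975 (16-bit unsigned)

17975


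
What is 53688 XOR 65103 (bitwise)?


0b1101000110111000 ^ 0b1111111001001111 = 0b10111111110111 = 12279

12279


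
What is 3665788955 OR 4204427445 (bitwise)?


0b11011010011111111000000000011011 | 0b11111010100110100111100010110101 = 0b11111010111111111111100010111111 = 4211079359

4211079359


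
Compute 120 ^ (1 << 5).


120 ^ (1 << 5) = 120 ^ 32 = 88

88


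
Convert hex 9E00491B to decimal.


9E00491B hex = 2650818843 decimal

2650818843


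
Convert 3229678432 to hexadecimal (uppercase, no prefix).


3229678432 = C080FB60 hex

C080FB60


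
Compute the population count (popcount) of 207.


0b11001111 has 6 set bits

6


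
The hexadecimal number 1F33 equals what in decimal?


1F33 hex = 7987 decimal

7987


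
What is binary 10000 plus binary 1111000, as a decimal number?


10000 + 1111000 = 10001000 = 136

136


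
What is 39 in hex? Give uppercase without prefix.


39 = 27 hex

27


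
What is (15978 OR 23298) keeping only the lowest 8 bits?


Step 1: 15978 | 23298 = 32618
Step 2: 32618 & 255 = 106

106


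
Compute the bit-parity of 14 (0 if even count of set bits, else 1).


0b1110 has 3 ones => parity 1

1


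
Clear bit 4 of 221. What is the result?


221 & ~(1 << 4) = 205

205


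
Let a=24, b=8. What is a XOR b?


24 ^ 8 = 16

16


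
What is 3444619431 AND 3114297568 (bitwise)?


0b11001101010100001011100010100111 & 0b10111001101000000110100011100000 = 0b10001001000000000010100010100000 = 2298488992

2298488992


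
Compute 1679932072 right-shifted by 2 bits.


0b1100100001000011011101010101000 >> 2 = 0b11001000010000110111010101010 = 419983018

419983018


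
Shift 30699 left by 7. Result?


0b111011111101011 << 7 = 0b1110111111010110000000 = 3929472

3929472


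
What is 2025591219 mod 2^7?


2025591219 & 127 = 51

51


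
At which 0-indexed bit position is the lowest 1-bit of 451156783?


0b11010111001000001101100101111. Lowest set bit at position 0

0


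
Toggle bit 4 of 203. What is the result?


203 ^ (1 << 4) = 203 ^ 16 = 219

219


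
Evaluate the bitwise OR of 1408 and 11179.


0b10110000000 | 0b10101110101011 = 0b10111110101011 = 12203

12203


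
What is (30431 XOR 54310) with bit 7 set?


Step 1: 30431 ^ 54310 = 41721
Step 2: 41721 | (1 << 7) = 41721 | 128 = 41721

41721


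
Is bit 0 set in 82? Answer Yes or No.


0b1010010, bit 0 = 0. No

No


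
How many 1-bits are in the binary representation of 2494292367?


0b10010100101010111110000110001111 has 17 set bits

17


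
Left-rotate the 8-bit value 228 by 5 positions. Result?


Rotate 0b11100100 left by 5 (8-bit) = 0b10011100 = 156

156


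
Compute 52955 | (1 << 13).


52955 | (1 << 13) = 52955 | 8192 = 61147

61147


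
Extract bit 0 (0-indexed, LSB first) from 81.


0b1010001, position 0 = 1

1


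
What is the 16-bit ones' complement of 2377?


2377 ^ 65535 = 63158

63158


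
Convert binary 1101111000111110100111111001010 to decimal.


1101111000111110100111111001010 in decimal = 1864323018

1864323018


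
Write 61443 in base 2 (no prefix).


61443 = 1111000000000011 in binary

1111000000000011


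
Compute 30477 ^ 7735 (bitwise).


0b111011100001101 ^ 0b1111000110111 = 0b110100100111010 = 26938

26938


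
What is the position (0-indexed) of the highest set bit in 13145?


0b11001101011001. Highest set bit at position 13

13


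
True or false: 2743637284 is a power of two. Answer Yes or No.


0b10100011100010001001010100100100. Multiple bits set => No

No


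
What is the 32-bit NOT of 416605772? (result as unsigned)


~0b11000110101001110011001001100 = 0b11100111001010110001100110110011 = 3878361523 (32-bit unsigned)

3878361523


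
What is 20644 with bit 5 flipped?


20644 ^ (1 << 5) = 20644 ^ 32 = 20612

20612


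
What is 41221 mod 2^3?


41221 & 7 = 5

5


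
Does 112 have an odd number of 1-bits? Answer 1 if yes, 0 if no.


0b1110000 has 3 ones => parity 1

1


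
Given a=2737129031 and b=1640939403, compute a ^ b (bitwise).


2737129031 ^ 1640939403 = 3270244812

3270244812


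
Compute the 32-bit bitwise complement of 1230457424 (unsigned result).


~0b1001001010101110100101001010000 = 0b10110110101010001011010110101111 = 3064509871 (32-bit unsigned)

3064509871


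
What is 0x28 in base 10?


28 hex = 40 decimal

40


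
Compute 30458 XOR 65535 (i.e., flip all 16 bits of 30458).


30458 ^ 65535 = 35077

35077


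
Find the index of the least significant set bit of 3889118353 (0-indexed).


0b11100111110011110011110010010001. Lowest set bit at position 0

0


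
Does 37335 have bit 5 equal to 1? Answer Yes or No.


0b1001000111010111, bit 5 = 0. No

No


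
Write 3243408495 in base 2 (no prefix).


3243408495 = 11000001010100100111110001101111 in binary

11000001010100100111110001101111


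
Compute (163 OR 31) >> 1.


Step 1: 163 | 31 = 191
Step 2: 191 >> 1 = 95

95


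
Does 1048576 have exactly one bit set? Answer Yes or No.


0b100000000000000000000. Only one bit set => Yes

Yes


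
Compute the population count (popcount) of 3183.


0b110001101111 has 8 set bits

8


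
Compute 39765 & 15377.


0b1001101101010101 & 0b11110000010001 = 0b1100000010001 = 6161

6161


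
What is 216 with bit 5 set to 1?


216 | (1 << 5) = 216 | 32 = 248

248


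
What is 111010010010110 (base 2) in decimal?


111010010010110 in decimal = 29846

29846


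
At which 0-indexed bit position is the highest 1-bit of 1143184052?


0b1000100001000111001101010110100. Highest set bit at position 30

30


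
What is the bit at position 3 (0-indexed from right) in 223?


0b11011111, position 3 = 1

1


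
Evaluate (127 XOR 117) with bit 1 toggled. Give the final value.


Step 1: 127 ^ 117 = 10
Step 2: 10 ^ (1 << 1) = 10 ^ 2 = 8

8


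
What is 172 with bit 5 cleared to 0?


172 & ~(1 << 5) = 140

140


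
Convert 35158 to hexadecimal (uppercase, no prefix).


35158 = 8956 hex

8956


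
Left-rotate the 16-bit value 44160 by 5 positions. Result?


Rotate 0b1010110010000000 left by 5 (16-bit) = 0b1001000000010101 = 36885

36885


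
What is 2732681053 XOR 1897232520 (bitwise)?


0b10100010111000010110011101011101 ^ 0b1110001000101010111100010001000 = 0b11010011111101000001111111010101 = 3555991509

3555991509


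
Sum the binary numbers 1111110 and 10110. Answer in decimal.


1111110 + 10110 = 10010100 = 148

148


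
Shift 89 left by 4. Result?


0b1011001 << 4 = 0b10110010000 = 1424

1424


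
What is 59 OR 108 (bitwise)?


0b111011 | 0b1101100 = 0b1111111 = 127

127


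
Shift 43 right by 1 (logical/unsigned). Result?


0b101011 >> 1 = 0b10101 = 21

21


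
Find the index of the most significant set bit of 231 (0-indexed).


0b11100111. Highest set bit at position 7

7


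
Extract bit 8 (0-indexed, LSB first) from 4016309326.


0b11101111011001000000010001001110, position 8 = 0

0


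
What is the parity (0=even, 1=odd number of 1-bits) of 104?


0b1101000 has 3 ones => parity 1

1


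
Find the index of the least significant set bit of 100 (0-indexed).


0b1100100. Lowest set bit at position 2

2


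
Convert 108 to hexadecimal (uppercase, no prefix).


108 = 6C hex

6C


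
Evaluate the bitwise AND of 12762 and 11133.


0b11000111011010 & 0b10101101111101 = 0b10000101011000 = 8536

8536


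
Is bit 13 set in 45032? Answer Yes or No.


0b1010111111101000, bit 13 = 1. Yes

Yes


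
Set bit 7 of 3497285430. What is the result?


3497285430 | (1 << 7) = 3497285430 | 128 = 3497285558

3497285558


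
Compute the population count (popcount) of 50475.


0b1100010100101011 has 8 set bits

8


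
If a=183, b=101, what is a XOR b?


183 ^ 101 = 210

210


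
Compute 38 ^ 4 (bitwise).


0b100110 ^ 0b100 = 0b100010 = 34

34


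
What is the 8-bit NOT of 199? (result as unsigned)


~0b11000111 = 0b111000 = 56 (8-bit unsigned)

56


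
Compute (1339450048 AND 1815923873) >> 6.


Step 1: 1339450048 & 1815923873 = 1276395648
Step 2: 1276395648 >> 6 = 19943682

19943682


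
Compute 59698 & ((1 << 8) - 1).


59698 & 255 = 50

50


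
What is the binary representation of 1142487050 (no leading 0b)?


1142487050 = 1000100000110001111100000001010 in binary

1000100000110001111100000001010


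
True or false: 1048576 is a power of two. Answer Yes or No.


0b100000000000000000000. Only one bit set => Yes

Yes


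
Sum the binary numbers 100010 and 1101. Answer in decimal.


100010 + 1101 = 101111 = 47

47


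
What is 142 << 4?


0b10001110 << 4 = 0b100011100000 = 2272

2272


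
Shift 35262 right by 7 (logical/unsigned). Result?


0b1000100110111110 >> 7 = 0b100010011 = 275

275


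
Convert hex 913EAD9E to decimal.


913EAD9E hex = 2436803998 decimal

2436803998


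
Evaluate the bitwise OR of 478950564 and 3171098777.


0b11100100011000011010010100100 | 0b10111101000000110010000010011001 = 0b10111101100011110011010010111101 = 3180278973

3180278973


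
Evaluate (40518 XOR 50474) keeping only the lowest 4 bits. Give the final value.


Step 1: 40518 ^ 50474 = 23404
Step 2: 23404 & 15 = 12

12


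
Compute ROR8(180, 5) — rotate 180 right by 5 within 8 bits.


Rotate 0b10110100 right by 5 (8-bit) = 0b10100101 = 165

165


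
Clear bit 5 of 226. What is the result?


226 & ~(1 << 5) = 194

194


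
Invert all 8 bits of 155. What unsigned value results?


155 ^ 255 = 100

100


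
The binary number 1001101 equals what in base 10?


1001101 in decimal = 77

77


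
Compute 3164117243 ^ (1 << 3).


3164117243 ^ (1 << 3) = 3164117243 ^ 8 = 3164117235

3164117235


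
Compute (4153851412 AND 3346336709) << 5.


Step 1: 4153851412 & 3346336709 = 3339979268
Step 2: 3339979268 << 5 = 106879336576

106879336576


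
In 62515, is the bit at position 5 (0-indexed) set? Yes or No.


0b1111010000110011, bit 5 = 1. Yes

Yes


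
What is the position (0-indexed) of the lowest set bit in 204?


0b11001100. Lowest set bit at position 2

2


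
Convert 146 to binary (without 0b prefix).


146 = 10010010 in binary

10010010


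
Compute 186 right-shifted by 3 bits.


0b10111010 >> 3 = 0b10111 = 23

23


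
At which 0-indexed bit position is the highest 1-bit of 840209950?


0b110010000101001001011000011110. Highest set bit at position 29

29


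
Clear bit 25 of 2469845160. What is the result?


2469845160 & ~(1 << 25) = 2436290728

2436290728


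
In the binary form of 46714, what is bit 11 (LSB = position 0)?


0b1011011001111010, position 11 = 0

0


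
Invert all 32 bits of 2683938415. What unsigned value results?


2683938415 ^ 4294967295 = 1611028880

1611028880


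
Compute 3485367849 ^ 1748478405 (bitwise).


0b11001111101111100111111000101001 ^ 0b1101000001101111010100111000101 = 0b10100111100010011101011111101100 = 2810828780

2810828780


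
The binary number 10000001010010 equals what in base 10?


10000001010010 in decimal = 8274

8274


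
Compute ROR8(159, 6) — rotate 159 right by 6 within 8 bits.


Rotate 0b10011111 right by 6 (8-bit) = 0b1111110 = 126

126


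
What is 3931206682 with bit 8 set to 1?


3931206682 | (1 << 8) = 3931206682 | 256 = 3931206938

3931206938


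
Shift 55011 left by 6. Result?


0b1101011011100011 << 6 = 0b1101011011100011000000 = 3520704

3520704


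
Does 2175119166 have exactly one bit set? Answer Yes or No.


0b10000001101001011010111100111110. Multiple bits set => No

No


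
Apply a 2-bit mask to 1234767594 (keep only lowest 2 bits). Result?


1234767594 & 3 = 2

2


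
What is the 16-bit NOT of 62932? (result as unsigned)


~0b1111010111010100 = 0b101000101011 = 2603 (16-bit unsigned)

2603


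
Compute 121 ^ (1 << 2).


121 ^ (1 << 2) = 121 ^ 4 = 125

125


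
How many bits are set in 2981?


0b101110100101 has 7 set bits

7


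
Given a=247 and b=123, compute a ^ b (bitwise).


247 ^ 123 = 140

140


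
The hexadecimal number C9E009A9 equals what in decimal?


C9E009A9 hex = 3386902953 decimal

3386902953


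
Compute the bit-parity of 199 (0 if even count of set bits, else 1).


0b11000111 has 5 ones => parity 1

1


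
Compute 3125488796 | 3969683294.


0b10111010010010110010110010011100 | 0b11101100100111001000111101011110 = 0b11111110110111111010111111011110 = 4276072414

4276072414


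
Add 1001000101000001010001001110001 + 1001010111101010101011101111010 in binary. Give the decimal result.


1001000101000001010001001110001 + 1001010111101010101011101111010 = 10010011100101011111100111101011 = 2476079595

2476079595


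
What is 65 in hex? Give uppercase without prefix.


65 = 41 hex

41


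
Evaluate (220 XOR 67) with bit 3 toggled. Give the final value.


Step 1: 220 ^ 67 = 159
Step 2: 159 ^ (1 << 3) = 159 ^ 8 = 151

151


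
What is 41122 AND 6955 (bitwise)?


0b1010000010100010 & 0b1101100101011 = 0b100010 = 34

34


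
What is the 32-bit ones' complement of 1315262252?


1315262252 ^ 4294967295 = 2979705043

2979705043


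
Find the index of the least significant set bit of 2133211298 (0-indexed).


0b1111111001001100011100010100010. Lowest set bit at position 1

1


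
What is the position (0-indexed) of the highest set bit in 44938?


0b1010111110001010. Highest set bit at position 15

15


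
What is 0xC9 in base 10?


C9 hex = 201 decimal

201


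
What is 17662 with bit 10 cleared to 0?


17662 & ~(1 << 10) = 16638

16638


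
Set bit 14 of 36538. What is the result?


36538 | (1 << 14) = 36538 | 16384 = 52922

52922


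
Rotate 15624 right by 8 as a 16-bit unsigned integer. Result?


Rotate 0b11110100001000 right by 8 (16-bit) = 0b100000111101 = 2109

2109


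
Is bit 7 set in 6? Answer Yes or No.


0b110, bit 7 = 0. No

No


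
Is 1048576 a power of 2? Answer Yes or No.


0b100000000000000000000. Only one bit set => Yes

Yes


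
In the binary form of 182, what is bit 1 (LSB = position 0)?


0b10110110, position 1 = 1

1


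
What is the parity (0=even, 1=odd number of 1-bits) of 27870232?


0b1101010010100010000011000 has 9 ones => parity 1

1


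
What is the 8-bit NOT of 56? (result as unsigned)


~0b111000 = 0b11000111 = 199 (8-bit unsigned)

199


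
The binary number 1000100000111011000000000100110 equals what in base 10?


1000100000111011000000000100110 in decimal = 1142784038

1142784038


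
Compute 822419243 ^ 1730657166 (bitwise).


0b110001000001010001111100101011 ^ 0b1100111001001111011101110001110 = 0b1010110001000101010010010100101 = 1445110949

1445110949


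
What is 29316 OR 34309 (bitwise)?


0b111001010000100 | 0b1000011000000101 = 0b1111011010000101 = 63109

63109


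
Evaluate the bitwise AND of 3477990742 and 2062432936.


0b11001111010011011110110101010110 & 0b1111010111011100011101010101000 = 0b1001010010011000010100000000000 = 1246504960

1246504960


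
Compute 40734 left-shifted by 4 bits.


0b1001111100011110 << 4 = 0b10011111000111100000 = 651744

651744


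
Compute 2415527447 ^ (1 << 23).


2415527447 ^ (1 << 23) = 2415527447 ^ 8388608 = 2407138839

2407138839


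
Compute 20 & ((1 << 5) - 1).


20 & 31 = 20

20


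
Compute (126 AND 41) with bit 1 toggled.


Step 1: 126 & 41 = 40
Step 2: 40 ^ (1 << 1) = 40 ^ 2 = 42

42


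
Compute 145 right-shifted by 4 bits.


0b10010001 >> 4 = 0b1001 = 9

9


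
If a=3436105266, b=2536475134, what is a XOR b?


3436105266 ^ 2536475134 = 1541490636

1541490636


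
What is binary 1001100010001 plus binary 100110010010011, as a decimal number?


1001100010001 + 100110010010011 = 101111110100100 = 24484

24484


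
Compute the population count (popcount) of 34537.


0b1000011011101001 has 8 set bits

8


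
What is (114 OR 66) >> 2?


Step 1: 114 | 66 = 114
Step 2: 114 >> 2 = 28

28


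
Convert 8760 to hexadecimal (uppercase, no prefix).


8760 = 2238 hex

2238


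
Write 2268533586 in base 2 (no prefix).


2268533586 = 10000111001101110001001101010010 in binary

10000111001101110001001101010010


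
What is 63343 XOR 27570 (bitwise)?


0b1111011101101111 ^ 0b110101110110010 = 0b1001110011011101 = 40157

40157


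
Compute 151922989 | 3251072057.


0b1001000011100010100100101101 | 0b11000001110001110110110000111001 = 0b11001001110011110110110100111101 = 3385814333

3385814333


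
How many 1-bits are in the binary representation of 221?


0b11011101 has 6 set bits

6


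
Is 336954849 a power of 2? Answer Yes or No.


0b10100000101011000010111100001. Multiple bits set => No

No


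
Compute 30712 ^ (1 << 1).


30712 ^ (1 << 1) = 30712 ^ 2 = 30714

30714


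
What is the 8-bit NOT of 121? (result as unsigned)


~0b1111001 = 0b10000110 = 134 (8-bit unsigned)

134


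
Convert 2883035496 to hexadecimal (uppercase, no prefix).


2883035496 = ABD7A168 hex

ABD7A168


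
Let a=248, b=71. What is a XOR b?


248 ^ 71 = 191

191


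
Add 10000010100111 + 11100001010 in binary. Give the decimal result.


10000010100111 + 11100001010 = 10011110110001 = 10161

10161


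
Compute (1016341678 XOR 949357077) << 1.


Step 1: 1016341678 ^ 949357077 = 67251899
Step 2: 67251899 << 1 = 134503798

134503798


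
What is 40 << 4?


0b101000 << 4 = 0b1010000000 = 640

640


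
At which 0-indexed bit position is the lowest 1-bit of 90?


0b1011010. Lowest set bit at position 1

1


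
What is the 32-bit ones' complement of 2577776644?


2577776644 ^ 4294967295 = 1717190651

1717190651


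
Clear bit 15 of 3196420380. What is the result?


3196420380 & ~(1 << 15) = 3196387612

3196387612


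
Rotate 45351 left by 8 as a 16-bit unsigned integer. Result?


Rotate 0b1011000100100111 left by 8 (16-bit) = 0b10011110110001 = 10161

10161


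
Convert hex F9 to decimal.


F9 hex = 249 decimal

249


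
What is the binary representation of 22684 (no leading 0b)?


22684 = 101100010011100 in binary

101100010011100


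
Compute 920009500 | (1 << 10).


920009500 | (1 << 10) = 920009500 | 1024 = 920010524

920010524


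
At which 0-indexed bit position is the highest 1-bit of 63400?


0b1111011110101000. Highest set bit at position 15

15


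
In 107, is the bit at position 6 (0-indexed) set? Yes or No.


0b1101011, bit 6 = 1. Yes

Yes


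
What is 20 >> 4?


0b10100 >> 4 = 0b1 = 1

1


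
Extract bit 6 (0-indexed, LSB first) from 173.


0b10101101, position 6 = 0

0


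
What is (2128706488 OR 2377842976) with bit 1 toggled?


Step 1: 2128706488 | 2377842976 = 4294671288
Step 2: 4294671288 ^ (1 << 1) = 4294671288 ^ 2 = 4294671290

4294671290


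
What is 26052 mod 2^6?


26052 & 63 = 4

4


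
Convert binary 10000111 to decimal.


10000111 in decimal = 135

135


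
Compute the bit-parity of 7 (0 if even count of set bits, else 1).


0b111 has 3 ones => parity 1

1


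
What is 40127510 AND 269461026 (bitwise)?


0b10011001000100110000010110 & 0b10000000011111010011000100010 = 0b1000000010000000010 = 263170

263170


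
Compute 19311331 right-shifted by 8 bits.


0b1001001101010101011100011 >> 8 = 0b10010011010101010 = 75434

75434


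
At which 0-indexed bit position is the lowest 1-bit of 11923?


0b10111010010011. Lowest set bit at position 0

0


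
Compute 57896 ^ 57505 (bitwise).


0b1110001000101000 ^ 0b1110000010100001 = 0b1010001001 = 649

649


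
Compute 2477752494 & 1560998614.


0b10010011101011111000000010101110 & 0b1011101000010101111001011010110 = 0b10001000010101000000010000110 = 285900934

285900934


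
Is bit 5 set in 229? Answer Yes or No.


0b11100101, bit 5 = 1. Yes

Yes


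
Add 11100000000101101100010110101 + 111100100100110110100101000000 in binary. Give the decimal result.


11100000000101101100010110101 + 111100100100110110100101000000 = 1011000100101100100000111110101 = 1486242293

1486242293


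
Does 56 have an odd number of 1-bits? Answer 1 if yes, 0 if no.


0b111000 has 3 ones => parity 1

1


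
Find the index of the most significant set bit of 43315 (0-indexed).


0b1010100100110011. Highest set bit at position 15

15


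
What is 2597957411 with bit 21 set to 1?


2597957411 | (1 << 21) = 2597957411 | 2097152 = 2600054563

2600054563


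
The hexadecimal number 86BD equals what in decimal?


86BD hex = 34493 decimal

34493


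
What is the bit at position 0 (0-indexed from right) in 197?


0b11000101, position 0 = 1

1


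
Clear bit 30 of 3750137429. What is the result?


3750137429 & ~(1 << 30) = 2676395605

2676395605


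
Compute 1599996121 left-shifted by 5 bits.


0b1011111010111100000000011011001 << 5 = 0b101111101011110000000001101100100000 = 51199875872

51199875872


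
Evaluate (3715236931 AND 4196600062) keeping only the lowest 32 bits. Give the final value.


Step 1: 3715236931 & 4196600062 = 3626106946
Step 2: 3626106946 & 4294967295 = 3626106946

3626106946


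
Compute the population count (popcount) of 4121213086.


0b11110101101001001011100010011110 has 18 set bits

18


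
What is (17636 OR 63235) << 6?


Step 1: 17636 | 63235 = 63463
Step 2: 63463 << 6 = 4061632

4061632


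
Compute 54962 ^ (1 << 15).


54962 ^ (1 << 15) = 54962 ^ 32768 = 22194

22194


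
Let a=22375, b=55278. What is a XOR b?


22375 ^ 55278 = 32905

32905


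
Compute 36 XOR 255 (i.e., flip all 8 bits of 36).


36 ^ 255 = 219

219


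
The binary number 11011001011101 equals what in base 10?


11011001011101 in decimal = 13917

13917


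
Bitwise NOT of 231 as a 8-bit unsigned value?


~0b11100111 = 0b11000 = 24 (8-bit unsigned)

24


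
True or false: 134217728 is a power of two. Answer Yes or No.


0b1000000000000000000000000000. Only one bit set => Yes

Yes


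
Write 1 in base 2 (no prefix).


1 = 1 in binary

1


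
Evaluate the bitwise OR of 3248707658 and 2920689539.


0b11000001101000110101100001001010 | 0b10101110000101100010111110000011 = 0b11101111101101110111111111001011 = 4021780427

4021780427


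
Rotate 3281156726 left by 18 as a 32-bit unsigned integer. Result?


Rotate 0b11000011100100100111101001110110 left by 18 (32-bit) = 0b11101001110110110000111001001001 = 3923447369

3923447369


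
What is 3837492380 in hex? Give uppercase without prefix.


3837492380 = E4BB7C9C hex

E4BB7C9C


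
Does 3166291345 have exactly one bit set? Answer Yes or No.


0b10111100101110011100010110010001. Multiple bits set => No

No


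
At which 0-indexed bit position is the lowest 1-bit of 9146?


0b10001110111010. Lowest set bit at position 1

1


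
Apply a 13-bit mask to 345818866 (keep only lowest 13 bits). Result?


345818866 & 8191 = 1778

1778


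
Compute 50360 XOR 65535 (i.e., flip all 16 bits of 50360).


50360 ^ 65535 = 15175

15175


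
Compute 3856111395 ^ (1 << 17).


3856111395 ^ (1 << 17) = 3856111395 ^ 131072 = 3855980323

3855980323


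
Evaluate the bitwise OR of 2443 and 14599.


0b100110001011 | 0b11100100000111 = 0b11100110001111 = 14735

14735


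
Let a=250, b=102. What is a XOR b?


250 ^ 102 = 156

156


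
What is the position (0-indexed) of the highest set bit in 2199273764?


0b10000011000101100100000100100100. Highest set bit at position 31

31


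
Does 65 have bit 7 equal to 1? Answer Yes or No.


0b1000001, bit 7 = 0. No

No


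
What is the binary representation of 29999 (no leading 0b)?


29999 = 111010100101111 in binary

111010100101111
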